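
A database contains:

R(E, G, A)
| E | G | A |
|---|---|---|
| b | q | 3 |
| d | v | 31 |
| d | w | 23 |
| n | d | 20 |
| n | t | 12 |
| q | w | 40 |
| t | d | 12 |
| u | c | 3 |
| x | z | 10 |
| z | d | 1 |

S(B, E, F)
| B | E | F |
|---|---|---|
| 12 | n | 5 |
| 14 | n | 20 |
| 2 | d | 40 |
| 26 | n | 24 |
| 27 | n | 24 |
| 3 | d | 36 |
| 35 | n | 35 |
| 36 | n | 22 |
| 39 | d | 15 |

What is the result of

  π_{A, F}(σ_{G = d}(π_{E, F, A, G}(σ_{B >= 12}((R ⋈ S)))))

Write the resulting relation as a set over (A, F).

Natural join on E: {(d, v, 31, 2, 40), (d, v, 31, 3, 36), (d, v, 31, 39, 15), (d, w, 23, 2, 40), (d, w, 23, 3, 36), (d, w, 23, 39, 15), (n, d, 20, 12, 5), (n, d, 20, 14, 20), (n, d, 20, 26, 24), (n, d, 20, 27, 24), (n, d, 20, 35, 35), (n, d, 20, 36, 22), (n, t, 12, 12, 5), (n, t, 12, 14, 20), (n, t, 12, 26, 24), (n, t, 12, 27, 24), (n, t, 12, 35, 35), (n, t, 12, 36, 22)}
Apply σ_{B >= 12}; surviving tuples: {(d, v, 31, 39, 15), (d, w, 23, 39, 15), (n, d, 20, 12, 5), (n, d, 20, 14, 20), (n, d, 20, 26, 24), (n, d, 20, 27, 24), (n, d, 20, 35, 35), (n, d, 20, 36, 22), (n, t, 12, 12, 5), (n, t, 12, 14, 20), (n, t, 12, 26, 24), (n, t, 12, 27, 24), (n, t, 12, 35, 35), (n, t, 12, 36, 22)}
Projecting to E, F, A, G (2 duplicate(s) eliminated): {(d, 15, 23, w), (d, 15, 31, v), (n, 20, 12, t), (n, 20, 20, d), (n, 22, 12, t), (n, 22, 20, d), (n, 24, 12, t), (n, 24, 20, d), (n, 35, 12, t), (n, 35, 20, d), (n, 5, 12, t), (n, 5, 20, d)}
Apply σ_{G = d}; surviving tuples: {(n, 20, 20, d), (n, 22, 20, d), (n, 24, 20, d), (n, 35, 20, d), (n, 5, 20, d)}
Projecting to A, F: {(20, 20), (20, 22), (20, 24), (20, 35), (20, 5)}

{(20, 20), (20, 22), (20, 24), (20, 35), (20, 5)}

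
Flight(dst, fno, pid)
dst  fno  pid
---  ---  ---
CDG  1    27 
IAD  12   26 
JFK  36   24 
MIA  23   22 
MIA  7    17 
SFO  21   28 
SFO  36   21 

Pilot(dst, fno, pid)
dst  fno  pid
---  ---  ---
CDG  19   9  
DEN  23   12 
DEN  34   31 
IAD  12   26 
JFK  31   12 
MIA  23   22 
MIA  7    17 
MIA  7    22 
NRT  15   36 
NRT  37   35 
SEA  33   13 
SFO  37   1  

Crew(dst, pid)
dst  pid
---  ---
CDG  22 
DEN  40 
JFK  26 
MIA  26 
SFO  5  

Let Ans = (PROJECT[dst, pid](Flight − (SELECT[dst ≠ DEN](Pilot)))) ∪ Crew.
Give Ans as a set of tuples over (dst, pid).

Apply σ_{dst ≠ DEN}; surviving tuples: {(CDG, 19, 9), (IAD, 12, 26), (JFK, 31, 12), (MIA, 23, 22), (MIA, 7, 17), (MIA, 7, 22), (NRT, 15, 36), (NRT, 37, 35), (SEA, 33, 13), (SFO, 37, 1)}
Difference: {(CDG, 1, 27), (IAD, 12, 26), (JFK, 36, 24), (MIA, 23, 22), (MIA, 7, 17), (SFO, 21, 28), (SFO, 36, 21)} with {(CDG, 19, 9), (IAD, 12, 26), (JFK, 31, 12), (MIA, 23, 22), (MIA, 7, 17), (MIA, 7, 22), (NRT, 15, 36), (NRT, 37, 35), (SEA, 33, 13), (SFO, 37, 1)} → {(CDG, 1, 27), (JFK, 36, 24), (SFO, 21, 28), (SFO, 36, 21)}
Keep only column(s) dst, pid: {(CDG, 27), (JFK, 24), (SFO, 21), (SFO, 28)}
Union: {(CDG, 27), (JFK, 24), (SFO, 21), (SFO, 28)} with {(CDG, 22), (DEN, 40), (JFK, 26), (MIA, 26), (SFO, 5)} → {(CDG, 22), (CDG, 27), (DEN, 40), (JFK, 24), (JFK, 26), (MIA, 26), (SFO, 21), (SFO, 28), (SFO, 5)}

{(CDG, 22), (CDG, 27), (DEN, 40), (JFK, 24), (JFK, 26), (MIA, 26), (SFO, 21), (SFO, 28), (SFO, 5)}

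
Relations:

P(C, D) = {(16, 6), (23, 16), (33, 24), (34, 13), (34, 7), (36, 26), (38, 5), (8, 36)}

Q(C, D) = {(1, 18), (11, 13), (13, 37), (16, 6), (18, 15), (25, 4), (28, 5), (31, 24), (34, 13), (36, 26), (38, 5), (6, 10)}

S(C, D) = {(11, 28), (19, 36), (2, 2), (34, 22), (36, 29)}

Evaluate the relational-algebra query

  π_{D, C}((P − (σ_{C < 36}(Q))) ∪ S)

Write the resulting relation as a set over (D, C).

{(16, 23), (2, 2), (22, 34), (24, 33), (26, 36), (28, 11), (29, 36), (36, 19), (36, 8), (5, 38), (7, 34)}

Filtering on C < 36 leaves {(1, 18), (11, 13), (13, 37), (16, 6), (18, 15), (25, 4), (28, 5), (31, 24), (34, 13), (6, 10)}.
Taking the difference: {(23, 16), (33, 24), (34, 7), (36, 26), (38, 5), (8, 36)}
Taking the union: {(11, 28), (19, 36), (2, 2), (23, 16), (33, 24), (34, 22), (34, 7), (36, 26), (36, 29), (38, 5), (8, 36)}
Projecting to D, C: {(16, 23), (2, 2), (22, 34), (24, 33), (26, 36), (28, 11), (29, 36), (36, 19), (36, 8), (5, 38), (7, 34)}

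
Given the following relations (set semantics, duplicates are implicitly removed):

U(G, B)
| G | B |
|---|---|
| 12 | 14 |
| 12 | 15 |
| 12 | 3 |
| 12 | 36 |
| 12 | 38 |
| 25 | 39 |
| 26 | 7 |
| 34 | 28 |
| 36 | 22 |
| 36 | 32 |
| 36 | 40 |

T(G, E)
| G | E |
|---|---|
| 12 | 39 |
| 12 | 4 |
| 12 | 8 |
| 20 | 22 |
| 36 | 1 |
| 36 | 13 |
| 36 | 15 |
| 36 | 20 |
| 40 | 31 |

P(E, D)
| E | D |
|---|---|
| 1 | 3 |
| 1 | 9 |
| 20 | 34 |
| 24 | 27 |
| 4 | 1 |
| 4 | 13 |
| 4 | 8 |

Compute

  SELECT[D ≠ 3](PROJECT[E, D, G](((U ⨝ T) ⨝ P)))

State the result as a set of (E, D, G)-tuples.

Joining U and T on G yields {(12, 14, 39), (12, 14, 4), (12, 14, 8), (12, 15, 39), (12, 15, 4), (12, 15, 8), (12, 3, 39), (12, 3, 4), (12, 3, 8), (12, 36, 39), (12, 36, 4), (12, 36, 8), (12, 38, 39), (12, 38, 4), (12, 38, 8), (36, 22, 1), (36, 22, 13), (36, 22, 15), (36, 22, 20), (36, 32, 1), (36, 32, 13), (36, 32, 15), (36, 32, 20), (36, 40, 1), (36, 40, 13), (36, 40, 15), (36, 40, 20)}.
Joining (U ⨝ T) and P on E yields {(12, 14, 4, 1), (12, 14, 4, 13), (12, 14, 4, 8), (12, 15, 4, 1), (12, 15, 4, 13), (12, 15, 4, 8), (12, 3, 4, 1), (12, 3, 4, 13), (12, 3, 4, 8), (12, 36, 4, 1), (12, 36, 4, 13), (12, 36, 4, 8), (12, 38, 4, 1), (12, 38, 4, 13), (12, 38, 4, 8), (36, 22, 1, 3), (36, 22, 1, 9), (36, 22, 20, 34), (36, 32, 1, 3), (36, 32, 1, 9), (36, 32, 20, 34), (36, 40, 1, 3), (36, 40, 1, 9), (36, 40, 20, 34)}.
π_{E, D, G} gives {(1, 3, 36), (1, 9, 36), (20, 34, 36), (4, 1, 12), (4, 13, 12), (4, 8, 12)} (18 duplicate(s) eliminated).
Filtering on D ≠ 3 leaves {(1, 9, 36), (20, 34, 36), (4, 1, 12), (4, 13, 12), (4, 8, 12)}.

{(1, 9, 36), (20, 34, 36), (4, 1, 12), (4, 13, 12), (4, 8, 12)}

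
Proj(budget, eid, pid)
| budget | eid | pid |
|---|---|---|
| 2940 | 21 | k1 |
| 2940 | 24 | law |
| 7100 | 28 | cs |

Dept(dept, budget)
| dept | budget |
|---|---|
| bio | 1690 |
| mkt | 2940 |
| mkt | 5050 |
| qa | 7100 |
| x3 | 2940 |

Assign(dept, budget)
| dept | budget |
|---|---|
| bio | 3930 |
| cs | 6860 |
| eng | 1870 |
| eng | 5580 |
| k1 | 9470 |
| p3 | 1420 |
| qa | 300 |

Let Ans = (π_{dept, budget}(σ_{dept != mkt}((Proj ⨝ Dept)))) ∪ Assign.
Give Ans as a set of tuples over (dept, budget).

{(bio, 3930), (cs, 6860), (eng, 1870), (eng, 5580), (k1, 9470), (p3, 1420), (qa, 300), (qa, 7100), (x3, 2940)}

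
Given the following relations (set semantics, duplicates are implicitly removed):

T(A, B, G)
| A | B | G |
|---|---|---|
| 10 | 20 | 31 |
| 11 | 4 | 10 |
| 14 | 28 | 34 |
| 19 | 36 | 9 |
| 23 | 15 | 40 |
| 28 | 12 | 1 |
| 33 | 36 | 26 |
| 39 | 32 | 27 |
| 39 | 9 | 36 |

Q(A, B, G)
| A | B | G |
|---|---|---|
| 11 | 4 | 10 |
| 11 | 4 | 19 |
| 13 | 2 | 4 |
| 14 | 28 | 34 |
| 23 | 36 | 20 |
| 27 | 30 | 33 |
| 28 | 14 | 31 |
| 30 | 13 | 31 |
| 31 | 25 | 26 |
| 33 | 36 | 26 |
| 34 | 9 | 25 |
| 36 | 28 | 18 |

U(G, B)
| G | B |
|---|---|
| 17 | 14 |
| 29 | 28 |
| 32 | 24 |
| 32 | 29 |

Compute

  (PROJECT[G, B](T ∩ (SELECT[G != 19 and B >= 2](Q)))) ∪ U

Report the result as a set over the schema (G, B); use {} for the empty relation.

{(10, 4), (17, 14), (26, 36), (29, 28), (32, 24), (32, 29), (34, 28)}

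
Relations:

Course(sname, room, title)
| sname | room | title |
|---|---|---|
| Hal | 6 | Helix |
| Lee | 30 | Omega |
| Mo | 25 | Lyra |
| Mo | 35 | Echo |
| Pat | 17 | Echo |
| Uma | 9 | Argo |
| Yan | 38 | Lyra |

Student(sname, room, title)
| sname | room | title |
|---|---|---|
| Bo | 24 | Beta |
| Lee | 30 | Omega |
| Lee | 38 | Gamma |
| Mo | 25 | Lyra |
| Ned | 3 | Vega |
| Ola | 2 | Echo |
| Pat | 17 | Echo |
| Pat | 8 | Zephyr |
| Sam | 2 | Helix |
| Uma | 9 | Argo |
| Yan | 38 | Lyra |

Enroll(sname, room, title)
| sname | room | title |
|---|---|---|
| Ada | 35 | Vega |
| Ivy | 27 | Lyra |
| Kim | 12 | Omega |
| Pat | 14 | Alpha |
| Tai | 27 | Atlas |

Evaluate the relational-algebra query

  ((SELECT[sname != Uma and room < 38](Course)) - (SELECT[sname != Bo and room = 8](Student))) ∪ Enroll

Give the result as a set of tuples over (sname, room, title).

Selection sname != Uma and room < 38: {(Hal, 6, Helix), (Lee, 30, Omega), (Mo, 25, Lyra), (Mo, 35, Echo), (Pat, 17, Echo)}
Selection sname != Bo and room = 8: {(Pat, 8, Zephyr)}
Taking the difference: {(Hal, 6, Helix), (Lee, 30, Omega), (Mo, 25, Lyra), (Mo, 35, Echo), (Pat, 17, Echo)}
Taking the union: {(Ada, 35, Vega), (Hal, 6, Helix), (Ivy, 27, Lyra), (Kim, 12, Omega), (Lee, 30, Omega), (Mo, 25, Lyra), (Mo, 35, Echo), (Pat, 14, Alpha), (Pat, 17, Echo), (Tai, 27, Atlas)}

{(Ada, 35, Vega), (Hal, 6, Helix), (Ivy, 27, Lyra), (Kim, 12, Omega), (Lee, 30, Omega), (Mo, 25, Lyra), (Mo, 35, Echo), (Pat, 14, Alpha), (Pat, 17, Echo), (Tai, 27, Atlas)}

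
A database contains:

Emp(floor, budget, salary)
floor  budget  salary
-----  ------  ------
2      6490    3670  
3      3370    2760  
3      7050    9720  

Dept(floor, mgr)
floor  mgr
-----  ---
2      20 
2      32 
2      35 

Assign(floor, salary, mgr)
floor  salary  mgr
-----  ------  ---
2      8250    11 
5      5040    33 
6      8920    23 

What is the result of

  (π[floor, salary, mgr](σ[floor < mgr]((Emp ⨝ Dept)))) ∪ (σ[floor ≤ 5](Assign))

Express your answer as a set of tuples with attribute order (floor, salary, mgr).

Natural join on floor: {(2, 6490, 3670, 20), (2, 6490, 3670, 32), (2, 6490, 3670, 35)}
Selection floor < mgr: {(2, 6490, 3670, 20), (2, 6490, 3670, 32), (2, 6490, 3670, 35)}
π[floor, salary, mgr]: project onto (floor, salary, mgr) → {(2, 3670, 20), (2, 3670, 32), (2, 3670, 35)}
Selection floor ≤ 5: {(2, 8250, 11), (5, 5040, 33)}
Taking the union: {(2, 3670, 20), (2, 3670, 32), (2, 3670, 35), (2, 8250, 11), (5, 5040, 33)}

{(2, 3670, 20), (2, 3670, 32), (2, 3670, 35), (2, 8250, 11), (5, 5040, 33)}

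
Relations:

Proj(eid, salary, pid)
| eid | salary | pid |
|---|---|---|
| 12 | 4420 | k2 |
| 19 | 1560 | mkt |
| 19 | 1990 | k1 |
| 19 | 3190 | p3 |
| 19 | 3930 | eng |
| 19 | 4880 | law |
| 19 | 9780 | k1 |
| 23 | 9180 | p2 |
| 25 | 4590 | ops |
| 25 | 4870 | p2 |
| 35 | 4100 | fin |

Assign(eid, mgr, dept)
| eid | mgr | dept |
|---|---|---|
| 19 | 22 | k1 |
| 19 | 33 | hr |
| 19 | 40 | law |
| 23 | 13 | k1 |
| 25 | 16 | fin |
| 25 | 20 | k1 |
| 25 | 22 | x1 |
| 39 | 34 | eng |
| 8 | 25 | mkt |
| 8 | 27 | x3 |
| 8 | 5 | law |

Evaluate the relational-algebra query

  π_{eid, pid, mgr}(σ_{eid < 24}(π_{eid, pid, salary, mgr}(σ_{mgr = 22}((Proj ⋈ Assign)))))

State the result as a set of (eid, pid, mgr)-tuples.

Proj ⋈ Assign (natural join on eid): {(19, 1560, mkt, 22, k1), (19, 1560, mkt, 33, hr), (19, 1560, mkt, 40, law), (19, 1990, k1, 22, k1), (19, 1990, k1, 33, hr), (19, 1990, k1, 40, law), (19, 3190, p3, 22, k1), (19, 3190, p3, 33, hr), (19, 3190, p3, 40, law), (19, 3930, eng, 22, k1), (19, 3930, eng, 33, hr), (19, 3930, eng, 40, law), (19, 4880, law, 22, k1), (19, 4880, law, 33, hr), (19, 4880, law, 40, law), (19, 9780, k1, 22, k1), (19, 9780, k1, 33, hr), (19, 9780, k1, 40, law), (23, 9180, p2, 13, k1), (25, 4590, ops, 16, fin), (25, 4590, ops, 20, k1), (25, 4590, ops, 22, x1), (25, 4870, p2, 16, fin), (25, 4870, p2, 20, k1), (25, 4870, p2, 22, x1)}
Apply σ_{mgr = 22}; surviving tuples: {(19, 1560, mkt, 22, k1), (19, 1990, k1, 22, k1), (19, 3190, p3, 22, k1), (19, 3930, eng, 22, k1), (19, 4880, law, 22, k1), (19, 9780, k1, 22, k1), (25, 4590, ops, 22, x1), (25, 4870, p2, 22, x1)}
π_{eid, pid, salary, mgr} gives {(19, eng, 3930, 22), (19, k1, 1990, 22), (19, k1, 9780, 22), (19, law, 4880, 22), (19, mkt, 1560, 22), (19, p3, 3190, 22), (25, ops, 4590, 22), (25, p2, 4870, 22)}.
Apply σ_{eid < 24}; surviving tuples: {(19, eng, 3930, 22), (19, k1, 1990, 22), (19, k1, 9780, 22), (19, law, 4880, 22), (19, mkt, 1560, 22), (19, p3, 3190, 22)}
π_{eid, pid, mgr} gives {(19, eng, 22), (19, k1, 22), (19, law, 22), (19, mkt, 22), (19, p3, 22)} (1 duplicate(s) eliminated).

{(19, eng, 22), (19, k1, 22), (19, law, 22), (19, mkt, 22), (19, p3, 22)}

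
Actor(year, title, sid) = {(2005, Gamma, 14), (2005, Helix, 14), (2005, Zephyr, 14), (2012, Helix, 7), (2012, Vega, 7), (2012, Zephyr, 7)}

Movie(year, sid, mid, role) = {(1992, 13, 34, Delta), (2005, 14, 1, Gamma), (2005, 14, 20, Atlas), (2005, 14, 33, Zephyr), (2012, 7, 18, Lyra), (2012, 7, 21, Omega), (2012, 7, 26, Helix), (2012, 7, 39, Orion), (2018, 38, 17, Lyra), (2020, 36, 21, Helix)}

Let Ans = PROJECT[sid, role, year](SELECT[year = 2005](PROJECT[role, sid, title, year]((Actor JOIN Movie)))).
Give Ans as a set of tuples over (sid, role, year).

{(14, Atlas, 2005), (14, Gamma, 2005), (14, Zephyr, 2005)}

Natural join on year, sid: {(2005, Gamma, 14, 1, Gamma), (2005, Gamma, 14, 20, Atlas), (2005, Gamma, 14, 33, Zephyr), (2005, Helix, 14, 1, Gamma), (2005, Helix, 14, 20, Atlas), (2005, Helix, 14, 33, Zephyr), (2005, Zephyr, 14, 1, Gamma), (2005, Zephyr, 14, 20, Atlas), (2005, Zephyr, 14, 33, Zephyr), (2012, Helix, 7, 18, Lyra), (2012, Helix, 7, 21, Omega), (2012, Helix, 7, 26, Helix), (2012, Helix, 7, 39, Orion), (2012, Vega, 7, 18, Lyra), (2012, Vega, 7, 21, Omega), (2012, Vega, 7, 26, Helix), (2012, Vega, 7, 39, Orion), (2012, Zephyr, 7, 18, Lyra), (2012, Zephyr, 7, 21, Omega), (2012, Zephyr, 7, 26, Helix), (2012, Zephyr, 7, 39, Orion)}
Projecting to role, sid, title, year: {(Atlas, 14, Gamma, 2005), (Atlas, 14, Helix, 2005), (Atlas, 14, Zephyr, 2005), (Gamma, 14, Gamma, 2005), (Gamma, 14, Helix, 2005), (Gamma, 14, Zephyr, 2005), (Helix, 7, Helix, 2012), (Helix, 7, Vega, 2012), (Helix, 7, Zephyr, 2012), (Lyra, 7, Helix, 2012), (Lyra, 7, Vega, 2012), (Lyra, 7, Zephyr, 2012), (Omega, 7, Helix, 2012), (Omega, 7, Vega, 2012), (Omega, 7, Zephyr, 2012), (Orion, 7, Helix, 2012), (Orion, 7, Vega, 2012), (Orion, 7, Zephyr, 2012), (Zephyr, 14, Gamma, 2005), (Zephyr, 14, Helix, 2005), (Zephyr, 14, Zephyr, 2005)}
σ[year = 2005]: keep tuples satisfying year = 2005 → {(Atlas, 14, Gamma, 2005), (Atlas, 14, Helix, 2005), (Atlas, 14, Zephyr, 2005), (Gamma, 14, Gamma, 2005), (Gamma, 14, Helix, 2005), (Gamma, 14, Zephyr, 2005), (Zephyr, 14, Gamma, 2005), (Zephyr, 14, Helix, 2005), (Zephyr, 14, Zephyr, 2005)}
Projecting to sid, role, year (6 duplicate(s) eliminated): {(14, Atlas, 2005), (14, Gamma, 2005), (14, Zephyr, 2005)}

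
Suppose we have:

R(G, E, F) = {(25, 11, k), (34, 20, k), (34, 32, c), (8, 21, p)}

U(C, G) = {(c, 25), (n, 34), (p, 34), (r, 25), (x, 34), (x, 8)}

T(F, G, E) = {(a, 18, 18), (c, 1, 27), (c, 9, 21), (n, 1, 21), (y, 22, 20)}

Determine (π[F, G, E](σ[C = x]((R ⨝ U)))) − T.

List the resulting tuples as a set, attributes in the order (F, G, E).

{(c, 34, 32), (k, 34, 20), (p, 8, 21)}

Natural join on G: {(25, 11, k, c), (25, 11, k, r), (34, 20, k, n), (34, 20, k, p), (34, 20, k, x), (34, 32, c, n), (34, 32, c, p), (34, 32, c, x), (8, 21, p, x)}
Selection C = x: {(34, 20, k, x), (34, 32, c, x), (8, 21, p, x)}
Keep only column(s) F, G, E: {(c, 34, 32), (k, 34, 20), (p, 8, 21)}
Taking the difference: {(c, 34, 32), (k, 34, 20), (p, 8, 21)}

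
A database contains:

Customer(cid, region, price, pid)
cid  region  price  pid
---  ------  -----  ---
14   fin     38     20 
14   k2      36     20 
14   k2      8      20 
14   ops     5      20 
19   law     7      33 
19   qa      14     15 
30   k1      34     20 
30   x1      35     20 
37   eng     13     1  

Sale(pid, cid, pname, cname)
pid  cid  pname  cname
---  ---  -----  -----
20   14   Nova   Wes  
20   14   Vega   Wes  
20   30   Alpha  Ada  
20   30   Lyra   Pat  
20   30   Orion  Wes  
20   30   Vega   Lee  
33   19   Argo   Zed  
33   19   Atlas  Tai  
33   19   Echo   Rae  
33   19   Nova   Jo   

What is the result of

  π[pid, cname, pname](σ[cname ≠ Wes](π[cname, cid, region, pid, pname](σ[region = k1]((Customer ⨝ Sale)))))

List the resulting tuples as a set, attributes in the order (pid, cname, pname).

{(20, Ada, Alpha), (20, Lee, Vega), (20, Pat, Lyra)}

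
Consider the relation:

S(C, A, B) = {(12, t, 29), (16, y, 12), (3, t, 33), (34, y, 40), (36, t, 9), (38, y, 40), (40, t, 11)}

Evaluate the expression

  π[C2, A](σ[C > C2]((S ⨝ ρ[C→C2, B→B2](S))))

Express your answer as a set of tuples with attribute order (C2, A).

ρ[C→C2, B→B2]: schema becomes (C2, A, B2); tuples unchanged.
Natural join on A: {(12, t, 29, 12, 29), (12, t, 29, 3, 33), (12, t, 29, 36, 9), (12, t, 29, 40, 11), (16, y, 12, 16, 12), (16, y, 12, 34, 40), (16, y, 12, 38, 40), (3, t, 33, 12, 29), (3, t, 33, 3, 33), (3, t, 33, 36, 9), (3, t, 33, 40, 11), (34, y, 40, 16, 12), (34, y, 40, 34, 40), (34, y, 40, 38, 40), (36, t, 9, 12, 29), (36, t, 9, 3, 33), (36, t, 9, 36, 9), (36, t, 9, 40, 11), (38, y, 40, 16, 12), (38, y, 40, 34, 40), (38, y, 40, 38, 40), (40, t, 11, 12, 29), (40, t, 11, 3, 33), (40, t, 11, 36, 9), (40, t, 11, 40, 11)}
Apply σ_{C > C2}; surviving tuples: {(12, t, 29, 3, 33), (34, y, 40, 16, 12), (36, t, 9, 12, 29), (36, t, 9, 3, 33), (38, y, 40, 16, 12), (38, y, 40, 34, 40), (40, t, 11, 12, 29), (40, t, 11, 3, 33), (40, t, 11, 36, 9)}
Projecting to C2, A (4 duplicate(s) eliminated): {(12, t), (16, y), (3, t), (34, y), (36, t)}

{(12, t), (16, y), (3, t), (34, y), (36, t)}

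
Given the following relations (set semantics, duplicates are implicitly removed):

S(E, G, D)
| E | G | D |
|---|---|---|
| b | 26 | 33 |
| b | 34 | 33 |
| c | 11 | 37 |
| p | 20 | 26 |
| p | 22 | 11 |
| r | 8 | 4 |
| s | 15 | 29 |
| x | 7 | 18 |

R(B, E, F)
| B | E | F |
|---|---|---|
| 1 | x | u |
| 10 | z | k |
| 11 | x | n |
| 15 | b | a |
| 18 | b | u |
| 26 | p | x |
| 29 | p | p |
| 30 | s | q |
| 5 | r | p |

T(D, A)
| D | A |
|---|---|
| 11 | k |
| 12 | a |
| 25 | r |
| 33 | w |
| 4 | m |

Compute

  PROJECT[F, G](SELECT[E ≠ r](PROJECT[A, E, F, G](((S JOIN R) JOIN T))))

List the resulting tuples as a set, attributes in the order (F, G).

Joining S and R on E yields {(b, 26, 33, 15, a), (b, 26, 33, 18, u), (b, 34, 33, 15, a), (b, 34, 33, 18, u), (p, 20, 26, 26, x), (p, 20, 26, 29, p), (p, 22, 11, 26, x), (p, 22, 11, 29, p), (r, 8, 4, 5, p), (s, 15, 29, 30, q), (x, 7, 18, 1, u), (x, 7, 18, 11, n)}.
Joining (S JOIN R) and T on D yields {(b, 26, 33, 15, a, w), (b, 26, 33, 18, u, w), (b, 34, 33, 15, a, w), (b, 34, 33, 18, u, w), (p, 22, 11, 26, x, k), (p, 22, 11, 29, p, k), (r, 8, 4, 5, p, m)}.
π[A, E, F, G]: project onto (A, E, F, G) → {(k, p, p, 22), (k, p, x, 22), (m, r, p, 8), (w, b, a, 26), (w, b, a, 34), (w, b, u, 26), (w, b, u, 34)}
Apply σ_{E ≠ r}; surviving tuples: {(k, p, p, 22), (k, p, x, 22), (w, b, a, 26), (w, b, a, 34), (w, b, u, 26), (w, b, u, 34)}
π[F, G]: project onto (F, G) → {(a, 26), (a, 34), (p, 22), (u, 26), (u, 34), (x, 22)}

{(a, 26), (a, 34), (p, 22), (u, 26), (u, 34), (x, 22)}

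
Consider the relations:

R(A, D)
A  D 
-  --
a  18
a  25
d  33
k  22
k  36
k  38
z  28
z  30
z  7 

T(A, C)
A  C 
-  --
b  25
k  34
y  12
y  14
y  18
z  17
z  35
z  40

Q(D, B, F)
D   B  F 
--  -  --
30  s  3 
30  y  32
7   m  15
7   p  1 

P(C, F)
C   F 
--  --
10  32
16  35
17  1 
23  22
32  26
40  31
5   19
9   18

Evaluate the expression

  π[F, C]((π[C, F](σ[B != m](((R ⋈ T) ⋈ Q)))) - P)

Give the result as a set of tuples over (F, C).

{(1, 35), (1, 40), (3, 17), (3, 35), (3, 40), (32, 17), (32, 35), (32, 40)}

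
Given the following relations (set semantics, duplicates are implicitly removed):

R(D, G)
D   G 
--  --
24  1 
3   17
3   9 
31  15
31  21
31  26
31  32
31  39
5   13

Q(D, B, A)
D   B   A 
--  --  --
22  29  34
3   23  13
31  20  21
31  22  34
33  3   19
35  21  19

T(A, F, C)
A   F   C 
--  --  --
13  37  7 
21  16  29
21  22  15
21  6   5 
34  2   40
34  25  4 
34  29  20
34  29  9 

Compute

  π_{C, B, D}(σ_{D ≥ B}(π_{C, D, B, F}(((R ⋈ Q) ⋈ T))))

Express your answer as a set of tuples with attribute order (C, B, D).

{(15, 20, 31), (20, 22, 31), (29, 20, 31), (4, 22, 31), (40, 22, 31), (5, 20, 31), (9, 22, 31)}

R ⋈ Q (natural join on D): {(3, 17, 23, 13), (3, 9, 23, 13), (31, 15, 20, 21), (31, 15, 22, 34), (31, 21, 20, 21), (31, 21, 22, 34), (31, 26, 20, 21), (31, 26, 22, 34), (31, 32, 20, 21), (31, 32, 22, 34), (31, 39, 20, 21), (31, 39, 22, 34)}
(R ⋈ Q) ⋈ T (natural join on A): {(3, 17, 23, 13, 37, 7), (3, 9, 23, 13, 37, 7), (31, 15, 20, 21, 16, 29), (31, 15, 20, 21, 22, 15), (31, 15, 20, 21, 6, 5), (31, 15, 22, 34, 2, 40), (31, 15, 22, 34, 25, 4), (31, 15, 22, 34, 29, 20), (31, 15, 22, 34, 29, 9), (31, 21, 20, 21, 16, 29), (31, 21, 20, 21, 22, 15), (31, 21, 20, 21, 6, 5), (31, 21, 22, 34, 2, 40), (31, 21, 22, 34, 25, 4), (31, 21, 22, 34, 29, 20), (31, 21, 22, 34, 29, 9), (31, 26, 20, 21, 16, 29), (31, 26, 20, 21, 22, 15), (31, 26, 20, 21, 6, 5), (31, 26, 22, 34, 2, 40), (31, 26, 22, 34, 25, 4), (31, 26, 22, 34, 29, 20), (31, 26, 22, 34, 29, 9), (31, 32, 20, 21, 16, 29), (31, 32, 20, 21, 22, 15), (31, 32, 20, 21, 6, 5), (31, 32, 22, 34, 2, 40), (31, 32, 22, 34, 25, 4), (31, 32, 22, 34, 29, 20), (31, 32, 22, 34, 29, 9), (31, 39, 20, 21, 16, 29), (31, 39, 20, 21, 22, 15), (31, 39, 20, 21, 6, 5), (31, 39, 22, 34, 2, 40), (31, 39, 22, 34, 25, 4), (31, 39, 22, 34, 29, 20), (31, 39, 22, 34, 29, 9)}
Keep only column(s) C, D, B, F (29 duplicate(s) eliminated): {(15, 31, 20, 22), (20, 31, 22, 29), (29, 31, 20, 16), (4, 31, 22, 25), (40, 31, 22, 2), (5, 31, 20, 6), (7, 3, 23, 37), (9, 31, 22, 29)}
σ[D ≥ B]: keep tuples satisfying D ≥ B → {(15, 31, 20, 22), (20, 31, 22, 29), (29, 31, 20, 16), (4, 31, 22, 25), (40, 31, 22, 2), (5, 31, 20, 6), (9, 31, 22, 29)}
Keep only column(s) C, B, D: {(15, 20, 31), (20, 22, 31), (29, 20, 31), (4, 22, 31), (40, 22, 31), (5, 20, 31), (9, 22, 31)}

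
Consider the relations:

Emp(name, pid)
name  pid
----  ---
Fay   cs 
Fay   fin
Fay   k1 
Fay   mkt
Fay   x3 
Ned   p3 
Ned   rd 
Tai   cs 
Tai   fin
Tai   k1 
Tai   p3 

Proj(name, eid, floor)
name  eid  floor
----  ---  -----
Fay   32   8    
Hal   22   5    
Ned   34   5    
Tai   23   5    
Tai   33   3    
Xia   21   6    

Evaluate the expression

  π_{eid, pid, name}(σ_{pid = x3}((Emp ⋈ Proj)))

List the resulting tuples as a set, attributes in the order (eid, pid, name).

{(32, x3, Fay)}

Emp ⋈ Proj (natural join on name): {(Fay, cs, 32, 8), (Fay, fin, 32, 8), (Fay, k1, 32, 8), (Fay, mkt, 32, 8), (Fay, x3, 32, 8), (Ned, p3, 34, 5), (Ned, rd, 34, 5), (Tai, cs, 23, 5), (Tai, cs, 33, 3), (Tai, fin, 23, 5), (Tai, fin, 33, 3), (Tai, k1, 23, 5), (Tai, k1, 33, 3), (Tai, p3, 23, 5), (Tai, p3, 33, 3)}
σ[pid = x3]: keep tuples satisfying pid = x3 → {(Fay, x3, 32, 8)}
Projecting to eid, pid, name: {(32, x3, Fay)}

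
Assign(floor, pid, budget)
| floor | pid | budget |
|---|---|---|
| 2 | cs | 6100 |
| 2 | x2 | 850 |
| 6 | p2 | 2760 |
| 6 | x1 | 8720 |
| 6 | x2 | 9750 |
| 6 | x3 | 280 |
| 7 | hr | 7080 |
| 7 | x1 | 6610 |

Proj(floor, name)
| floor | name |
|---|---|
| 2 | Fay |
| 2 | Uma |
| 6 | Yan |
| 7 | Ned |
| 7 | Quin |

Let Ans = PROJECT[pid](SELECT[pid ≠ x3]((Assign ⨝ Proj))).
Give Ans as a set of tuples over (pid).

{cs, hr, p2, x1, x2}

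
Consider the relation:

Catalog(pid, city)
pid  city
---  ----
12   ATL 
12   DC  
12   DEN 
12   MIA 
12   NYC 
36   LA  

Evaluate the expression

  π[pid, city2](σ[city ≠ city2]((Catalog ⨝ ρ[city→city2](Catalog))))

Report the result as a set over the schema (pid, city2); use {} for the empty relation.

{(12, ATL), (12, DC), (12, DEN), (12, MIA), (12, NYC)}

ρ[city→city2]: schema becomes (pid, city2); tuples unchanged.
Natural join on pid: {(12, ATL, ATL), (12, ATL, DC), (12, ATL, DEN), (12, ATL, MIA), (12, ATL, NYC), (12, DC, ATL), (12, DC, DC), (12, DC, DEN), (12, DC, MIA), (12, DC, NYC), (12, DEN, ATL), (12, DEN, DC), (12, DEN, DEN), (12, DEN, MIA), (12, DEN, NYC), (12, MIA, ATL), (12, MIA, DC), (12, MIA, DEN), (12, MIA, MIA), (12, MIA, NYC), (12, NYC, ATL), (12, NYC, DC), (12, NYC, DEN), (12, NYC, MIA), (12, NYC, NYC), (36, LA, LA)}
σ[city ≠ city2]: keep tuples satisfying city ≠ city2 → {(12, ATL, DC), (12, ATL, DEN), (12, ATL, MIA), (12, ATL, NYC), (12, DC, ATL), (12, DC, DEN), (12, DC, MIA), (12, DC, NYC), (12, DEN, ATL), (12, DEN, DC), (12, DEN, MIA), (12, DEN, NYC), (12, MIA, ATL), (12, MIA, DC), (12, MIA, DEN), (12, MIA, NYC), (12, NYC, ATL), (12, NYC, DC), (12, NYC, DEN), (12, NYC, MIA)}
Projecting to pid, city2 (15 duplicate(s) eliminated): {(12, ATL), (12, DC), (12, DEN), (12, MIA), (12, NYC)}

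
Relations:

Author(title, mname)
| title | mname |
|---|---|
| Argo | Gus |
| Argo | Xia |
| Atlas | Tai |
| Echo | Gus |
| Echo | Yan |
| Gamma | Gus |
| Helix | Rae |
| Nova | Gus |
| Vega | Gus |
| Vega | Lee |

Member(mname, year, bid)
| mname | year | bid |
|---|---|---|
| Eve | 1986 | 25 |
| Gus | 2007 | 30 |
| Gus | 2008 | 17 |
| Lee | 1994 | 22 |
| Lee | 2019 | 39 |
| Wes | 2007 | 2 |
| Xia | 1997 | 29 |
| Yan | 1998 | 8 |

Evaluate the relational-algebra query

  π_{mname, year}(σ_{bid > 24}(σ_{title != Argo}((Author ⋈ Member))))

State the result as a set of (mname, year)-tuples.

{(Gus, 2007), (Lee, 2019)}

Author ⋈ Member (natural join on mname): {(Argo, Gus, 2007, 30), (Argo, Gus, 2008, 17), (Argo, Xia, 1997, 29), (Echo, Gus, 2007, 30), (Echo, Gus, 2008, 17), (Echo, Yan, 1998, 8), (Gamma, Gus, 2007, 30), (Gamma, Gus, 2008, 17), (Nova, Gus, 2007, 30), (Nova, Gus, 2008, 17), (Vega, Gus, 2007, 30), (Vega, Gus, 2008, 17), (Vega, Lee, 1994, 22), (Vega, Lee, 2019, 39)}
Selection title != Argo: {(Echo, Gus, 2007, 30), (Echo, Gus, 2008, 17), (Echo, Yan, 1998, 8), (Gamma, Gus, 2007, 30), (Gamma, Gus, 2008, 17), (Nova, Gus, 2007, 30), (Nova, Gus, 2008, 17), (Vega, Gus, 2007, 30), (Vega, Gus, 2008, 17), (Vega, Lee, 1994, 22), (Vega, Lee, 2019, 39)}
Selection bid > 24: {(Echo, Gus, 2007, 30), (Gamma, Gus, 2007, 30), (Nova, Gus, 2007, 30), (Vega, Gus, 2007, 30), (Vega, Lee, 2019, 39)}
Projecting to mname, year (3 duplicate(s) eliminated): {(Gus, 2007), (Lee, 2019)}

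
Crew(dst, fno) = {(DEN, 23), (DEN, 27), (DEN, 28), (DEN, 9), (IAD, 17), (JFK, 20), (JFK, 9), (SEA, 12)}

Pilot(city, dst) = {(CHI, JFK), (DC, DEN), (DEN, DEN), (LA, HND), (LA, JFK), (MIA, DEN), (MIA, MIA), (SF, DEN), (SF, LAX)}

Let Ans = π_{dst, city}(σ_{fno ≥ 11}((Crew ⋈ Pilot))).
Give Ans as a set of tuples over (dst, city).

{(DEN, DC), (DEN, DEN), (DEN, MIA), (DEN, SF), (JFK, CHI), (JFK, LA)}

Natural join on dst: {(DEN, 23, DC), (DEN, 23, DEN), (DEN, 23, MIA), (DEN, 23, SF), (DEN, 27, DC), (DEN, 27, DEN), (DEN, 27, MIA), (DEN, 27, SF), (DEN, 28, DC), (DEN, 28, DEN), (DEN, 28, MIA), (DEN, 28, SF), (DEN, 9, DC), (DEN, 9, DEN), (DEN, 9, MIA), (DEN, 9, SF), (JFK, 20, CHI), (JFK, 20, LA), (JFK, 9, CHI), (JFK, 9, LA)}
Selection fno ≥ 11: {(DEN, 23, DC), (DEN, 23, DEN), (DEN, 23, MIA), (DEN, 23, SF), (DEN, 27, DC), (DEN, 27, DEN), (DEN, 27, MIA), (DEN, 27, SF), (DEN, 28, DC), (DEN, 28, DEN), (DEN, 28, MIA), (DEN, 28, SF), (JFK, 20, CHI), (JFK, 20, LA)}
π[dst, city]: project onto (dst, city) (8 duplicate(s) eliminated) → {(DEN, DC), (DEN, DEN), (DEN, MIA), (DEN, SF), (JFK, CHI), (JFK, LA)}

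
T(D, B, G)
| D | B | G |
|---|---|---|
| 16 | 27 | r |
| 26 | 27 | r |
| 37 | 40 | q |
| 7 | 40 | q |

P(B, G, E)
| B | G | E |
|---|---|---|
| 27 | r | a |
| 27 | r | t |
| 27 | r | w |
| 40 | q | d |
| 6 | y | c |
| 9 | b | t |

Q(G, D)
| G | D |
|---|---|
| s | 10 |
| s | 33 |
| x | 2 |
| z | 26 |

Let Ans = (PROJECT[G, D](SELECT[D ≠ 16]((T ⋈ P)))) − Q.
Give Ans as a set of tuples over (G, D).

T ⋈ P (natural join on B, G): {(16, 27, r, a), (16, 27, r, t), (16, 27, r, w), (26, 27, r, a), (26, 27, r, t), (26, 27, r, w), (37, 40, q, d), (7, 40, q, d)}
Filtering on D ≠ 16 leaves {(26, 27, r, a), (26, 27, r, t), (26, 27, r, w), (37, 40, q, d), (7, 40, q, d)}.
π_{G, D} gives {(q, 37), (q, 7), (r, 26)} (2 duplicate(s) eliminated).
Set difference of the two operands is {(q, 37), (q, 7), (r, 26)}.

{(q, 37), (q, 7), (r, 26)}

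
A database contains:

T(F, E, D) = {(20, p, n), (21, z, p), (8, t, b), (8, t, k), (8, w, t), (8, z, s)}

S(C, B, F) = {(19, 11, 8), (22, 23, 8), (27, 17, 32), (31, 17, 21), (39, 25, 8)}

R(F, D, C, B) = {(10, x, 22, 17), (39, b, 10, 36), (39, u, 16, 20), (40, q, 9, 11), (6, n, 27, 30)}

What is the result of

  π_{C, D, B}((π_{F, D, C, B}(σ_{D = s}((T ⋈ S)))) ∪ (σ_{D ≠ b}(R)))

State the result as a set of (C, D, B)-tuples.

{(16, u, 20), (19, s, 11), (22, s, 23), (22, x, 17), (27, n, 30), (39, s, 25), (9, q, 11)}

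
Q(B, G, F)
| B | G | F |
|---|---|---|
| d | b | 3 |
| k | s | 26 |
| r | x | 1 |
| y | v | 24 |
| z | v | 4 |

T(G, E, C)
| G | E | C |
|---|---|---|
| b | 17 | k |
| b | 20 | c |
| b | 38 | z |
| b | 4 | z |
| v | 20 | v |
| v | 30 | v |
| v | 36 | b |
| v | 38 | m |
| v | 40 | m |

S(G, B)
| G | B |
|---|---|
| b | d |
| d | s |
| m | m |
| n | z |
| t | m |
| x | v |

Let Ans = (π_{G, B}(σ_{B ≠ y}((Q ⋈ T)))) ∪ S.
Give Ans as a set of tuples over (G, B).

{(b, d), (d, s), (m, m), (n, z), (t, m), (v, z), (x, v)}

Joining Q and T on G yields {(d, b, 3, 17, k), (d, b, 3, 20, c), (d, b, 3, 38, z), (d, b, 3, 4, z), (y, v, 24, 20, v), (y, v, 24, 30, v), (y, v, 24, 36, b), (y, v, 24, 38, m), (y, v, 24, 40, m), (z, v, 4, 20, v), (z, v, 4, 30, v), (z, v, 4, 36, b), (z, v, 4, 38, m), (z, v, 4, 40, m)}.
Apply σ_{B ≠ y}; surviving tuples: {(d, b, 3, 17, k), (d, b, 3, 20, c), (d, b, 3, 38, z), (d, b, 3, 4, z), (z, v, 4, 20, v), (z, v, 4, 30, v), (z, v, 4, 36, b), (z, v, 4, 38, m), (z, v, 4, 40, m)}
π_{G, B} gives {(b, d), (v, z)} (7 duplicate(s) eliminated).
Set union of the two operands is {(b, d), (d, s), (m, m), (n, z), (t, m), (v, z), (x, v)}.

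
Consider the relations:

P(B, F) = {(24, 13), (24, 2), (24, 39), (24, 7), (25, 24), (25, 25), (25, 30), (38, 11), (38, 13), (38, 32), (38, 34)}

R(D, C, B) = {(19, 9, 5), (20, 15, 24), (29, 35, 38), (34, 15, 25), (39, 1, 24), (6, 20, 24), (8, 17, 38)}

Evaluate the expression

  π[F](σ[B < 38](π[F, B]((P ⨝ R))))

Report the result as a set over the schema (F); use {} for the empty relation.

{13, 2, 24, 25, 30, 39, 7}

P ⋈ R (natural join on B): {(24, 13, 20, 15), (24, 13, 39, 1), (24, 13, 6, 20), (24, 2, 20, 15), (24, 2, 39, 1), (24, 2, 6, 20), (24, 39, 20, 15), (24, 39, 39, 1), (24, 39, 6, 20), (24, 7, 20, 15), (24, 7, 39, 1), (24, 7, 6, 20), (25, 24, 34, 15), (25, 25, 34, 15), (25, 30, 34, 15), (38, 11, 29, 35), (38, 11, 8, 17), (38, 13, 29, 35), (38, 13, 8, 17), (38, 32, 29, 35), (38, 32, 8, 17), (38, 34, 29, 35), (38, 34, 8, 17)}
π[F, B]: project onto (F, B) (12 duplicate(s) eliminated) → {(11, 38), (13, 24), (13, 38), (2, 24), (24, 25), (25, 25), (30, 25), (32, 38), (34, 38), (39, 24), (7, 24)}
Filtering on B < 38 leaves {(13, 24), (2, 24), (24, 25), (25, 25), (30, 25), (39, 24), (7, 24)}.
π[F]: project onto (F) → {13, 2, 24, 25, 30, 39, 7}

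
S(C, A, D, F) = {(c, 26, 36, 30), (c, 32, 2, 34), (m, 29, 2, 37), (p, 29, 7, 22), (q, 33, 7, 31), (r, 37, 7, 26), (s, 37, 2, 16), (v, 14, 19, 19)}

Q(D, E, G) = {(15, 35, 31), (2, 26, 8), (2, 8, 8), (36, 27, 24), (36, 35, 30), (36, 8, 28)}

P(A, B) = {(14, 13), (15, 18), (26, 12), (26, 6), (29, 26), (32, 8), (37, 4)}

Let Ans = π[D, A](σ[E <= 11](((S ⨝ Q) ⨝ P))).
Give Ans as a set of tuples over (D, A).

Joining S and Q on D yields {(c, 26, 36, 30, 27, 24), (c, 26, 36, 30, 35, 30), (c, 26, 36, 30, 8, 28), (c, 32, 2, 34, 26, 8), (c, 32, 2, 34, 8, 8), (m, 29, 2, 37, 26, 8), (m, 29, 2, 37, 8, 8), (s, 37, 2, 16, 26, 8), (s, 37, 2, 16, 8, 8)}.
Joining (S ⨝ Q) and P on A yields {(c, 26, 36, 30, 27, 24, 12), (c, 26, 36, 30, 27, 24, 6), (c, 26, 36, 30, 35, 30, 12), (c, 26, 36, 30, 35, 30, 6), (c, 26, 36, 30, 8, 28, 12), (c, 26, 36, 30, 8, 28, 6), (c, 32, 2, 34, 26, 8, 8), (c, 32, 2, 34, 8, 8, 8), (m, 29, 2, 37, 26, 8, 26), (m, 29, 2, 37, 8, 8, 26), (s, 37, 2, 16, 26, 8, 4), (s, 37, 2, 16, 8, 8, 4)}.
Selection E <= 11: {(c, 26, 36, 30, 8, 28, 12), (c, 26, 36, 30, 8, 28, 6), (c, 32, 2, 34, 8, 8, 8), (m, 29, 2, 37, 8, 8, 26), (s, 37, 2, 16, 8, 8, 4)}
Keep only column(s) D, A (1 duplicate(s) eliminated): {(2, 29), (2, 32), (2, 37), (36, 26)}

{(2, 29), (2, 32), (2, 37), (36, 26)}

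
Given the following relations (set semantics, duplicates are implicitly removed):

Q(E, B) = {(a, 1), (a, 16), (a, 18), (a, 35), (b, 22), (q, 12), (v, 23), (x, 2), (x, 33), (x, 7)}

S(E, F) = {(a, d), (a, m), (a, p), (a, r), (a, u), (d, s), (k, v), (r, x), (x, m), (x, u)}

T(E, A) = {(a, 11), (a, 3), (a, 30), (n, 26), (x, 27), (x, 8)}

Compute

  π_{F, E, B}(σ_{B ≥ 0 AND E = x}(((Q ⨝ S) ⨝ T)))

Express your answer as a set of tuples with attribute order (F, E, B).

{(m, x, 2), (m, x, 33), (m, x, 7), (u, x, 2), (u, x, 33), (u, x, 7)}

Natural join on E: {(a, 1, d), (a, 1, m), (a, 1, p), (a, 1, r), (a, 1, u), (a, 16, d), (a, 16, m), (a, 16, p), (a, 16, r), (a, 16, u), (a, 18, d), (a, 18, m), (a, 18, p), (a, 18, r), (a, 18, u), (a, 35, d), (a, 35, m), (a, 35, p), (a, 35, r), (a, 35, u), (x, 2, m), (x, 2, u), (x, 33, m), (x, 33, u), (x, 7, m), (x, 7, u)}
Natural join on E: {(a, 1, d, 11), (a, 1, d, 3), (a, 1, d, 30), (a, 1, m, 11), (a, 1, m, 3), (a, 1, m, 30), (a, 1, p, 11), (a, 1, p, 3), (a, 1, p, 30), (a, 1, r, 11), (a, 1, r, 3), (a, 1, r, 30), (a, 1, u, 11), (a, 1, u, 3), (a, 1, u, 30), (a, 16, d, 11), (a, 16, d, 3), (a, 16, d, 30), (a, 16, m, 11), (a, 16, m, 3), (a, 16, m, 30), (a, 16, p, 11), (a, 16, p, 3), (a, 16, p, 30), (a, 16, r, 11), (a, 16, r, 3), (a, 16, r, 30), (a, 16, u, 11), (a, 16, u, 3), (a, 16, u, 30), (a, 18, d, 11), (a, 18, d, 3), (a, 18, d, 30), (a, 18, m, 11), (a, 18, m, 3), (a, 18, m, 30), (a, 18, p, 11), (a, 18, p, 3), (a, 18, p, 30), (a, 18, r, 11), (a, 18, r, 3), (a, 18, r, 30), (a, 18, u, 11), (a, 18, u, 3), (a, 18, u, 30), (a, 35, d, 11), (a, 35, d, 3), (a, 35, d, 30), (a, 35, m, 11), (a, 35, m, 3), (a, 35, m, 30), (a, 35, p, 11), (a, 35, p, 3), (a, 35, p, 30), (a, 35, r, 11), (a, 35, r, 3), (a, 35, r, 30), (a, 35, u, 11), (a, 35, u, 3), (a, 35, u, 30), (x, 2, m, 27), (x, 2, m, 8), (x, 2, u, 27), (x, 2, u, 8), (x, 33, m, 27), (x, 33, m, 8), (x, 33, u, 27), (x, 33, u, 8), (x, 7, m, 27), (x, 7, m, 8), (x, 7, u, 27), (x, 7, u, 8)}
σ[B ≥ 0 AND E = x]: keep tuples satisfying B ≥ 0 AND E = x → {(x, 2, m, 27), (x, 2, m, 8), (x, 2, u, 27), (x, 2, u, 8), (x, 33, m, 27), (x, 33, m, 8), (x, 33, u, 27), (x, 33, u, 8), (x, 7, m, 27), (x, 7, m, 8), (x, 7, u, 27), (x, 7, u, 8)}
Projecting to F, E, B (6 duplicate(s) eliminated): {(m, x, 2), (m, x, 33), (m, x, 7), (u, x, 2), (u, x, 33), (u, x, 7)}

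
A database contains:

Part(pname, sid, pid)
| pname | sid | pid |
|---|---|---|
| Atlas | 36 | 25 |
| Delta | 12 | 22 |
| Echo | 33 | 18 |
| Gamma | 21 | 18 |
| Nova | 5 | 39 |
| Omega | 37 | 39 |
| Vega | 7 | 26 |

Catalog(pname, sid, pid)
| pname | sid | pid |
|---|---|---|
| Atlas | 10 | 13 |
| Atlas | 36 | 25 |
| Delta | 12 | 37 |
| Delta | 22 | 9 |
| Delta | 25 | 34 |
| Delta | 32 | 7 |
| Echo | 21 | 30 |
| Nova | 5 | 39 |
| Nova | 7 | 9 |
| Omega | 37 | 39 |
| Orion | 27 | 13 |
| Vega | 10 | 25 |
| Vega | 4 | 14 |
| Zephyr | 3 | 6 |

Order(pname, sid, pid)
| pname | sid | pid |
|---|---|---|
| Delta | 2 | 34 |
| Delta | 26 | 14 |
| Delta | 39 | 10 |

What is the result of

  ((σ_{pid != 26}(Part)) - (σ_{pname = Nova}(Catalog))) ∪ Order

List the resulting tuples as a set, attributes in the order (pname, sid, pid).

{(Atlas, 36, 25), (Delta, 12, 22), (Delta, 2, 34), (Delta, 26, 14), (Delta, 39, 10), (Echo, 33, 18), (Gamma, 21, 18), (Omega, 37, 39)}

Apply σ_{pid != 26}; surviving tuples: {(Atlas, 36, 25), (Delta, 12, 22), (Echo, 33, 18), (Gamma, 21, 18), (Nova, 5, 39), (Omega, 37, 39)}
Apply σ_{pname = Nova}; surviving tuples: {(Nova, 5, 39), (Nova, 7, 9)}
Taking the difference: {(Atlas, 36, 25), (Delta, 12, 22), (Echo, 33, 18), (Gamma, 21, 18), (Omega, 37, 39)}
Taking the union: {(Atlas, 36, 25), (Delta, 12, 22), (Delta, 2, 34), (Delta, 26, 14), (Delta, 39, 10), (Echo, 33, 18), (Gamma, 21, 18), (Omega, 37, 39)}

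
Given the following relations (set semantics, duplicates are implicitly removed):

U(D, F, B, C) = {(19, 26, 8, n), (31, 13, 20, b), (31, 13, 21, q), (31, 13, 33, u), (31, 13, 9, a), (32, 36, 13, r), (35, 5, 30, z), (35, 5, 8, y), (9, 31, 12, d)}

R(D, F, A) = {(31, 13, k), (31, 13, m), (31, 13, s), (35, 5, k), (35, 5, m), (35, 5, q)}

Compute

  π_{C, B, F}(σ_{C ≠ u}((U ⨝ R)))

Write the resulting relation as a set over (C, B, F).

U ⋈ R (natural join on D, F): {(31, 13, 20, b, k), (31, 13, 20, b, m), (31, 13, 20, b, s), (31, 13, 21, q, k), (31, 13, 21, q, m), (31, 13, 21, q, s), (31, 13, 33, u, k), (31, 13, 33, u, m), (31, 13, 33, u, s), (31, 13, 9, a, k), (31, 13, 9, a, m), (31, 13, 9, a, s), (35, 5, 30, z, k), (35, 5, 30, z, m), (35, 5, 30, z, q), (35, 5, 8, y, k), (35, 5, 8, y, m), (35, 5, 8, y, q)}
Apply σ_{C ≠ u}; surviving tuples: {(31, 13, 20, b, k), (31, 13, 20, b, m), (31, 13, 20, b, s), (31, 13, 21, q, k), (31, 13, 21, q, m), (31, 13, 21, q, s), (31, 13, 9, a, k), (31, 13, 9, a, m), (31, 13, 9, a, s), (35, 5, 30, z, k), (35, 5, 30, z, m), (35, 5, 30, z, q), (35, 5, 8, y, k), (35, 5, 8, y, m), (35, 5, 8, y, q)}
π_{C, B, F} gives {(a, 9, 13), (b, 20, 13), (q, 21, 13), (y, 8, 5), (z, 30, 5)} (10 duplicate(s) eliminated).

{(a, 9, 13), (b, 20, 13), (q, 21, 13), (y, 8, 5), (z, 30, 5)}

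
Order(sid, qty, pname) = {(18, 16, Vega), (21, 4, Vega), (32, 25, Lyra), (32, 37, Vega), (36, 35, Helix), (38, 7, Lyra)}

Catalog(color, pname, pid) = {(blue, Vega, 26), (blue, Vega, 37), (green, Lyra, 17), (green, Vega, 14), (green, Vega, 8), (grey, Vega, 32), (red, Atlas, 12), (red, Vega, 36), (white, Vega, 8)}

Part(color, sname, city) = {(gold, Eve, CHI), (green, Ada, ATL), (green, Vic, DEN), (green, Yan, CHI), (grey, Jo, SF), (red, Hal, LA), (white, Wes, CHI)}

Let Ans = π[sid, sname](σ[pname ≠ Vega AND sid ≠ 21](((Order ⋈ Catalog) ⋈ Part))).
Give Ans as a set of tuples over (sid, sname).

{(32, Ada), (32, Vic), (32, Yan), (38, Ada), (38, Vic), (38, Yan)}

Joining Order and Catalog on pname yields {(18, 16, Vega, blue, 26), (18, 16, Vega, blue, 37), (18, 16, Vega, green, 14), (18, 16, Vega, green, 8), (18, 16, Vega, grey, 32), (18, 16, Vega, red, 36), (18, 16, Vega, white, 8), (21, 4, Vega, blue, 26), (21, 4, Vega, blue, 37), (21, 4, Vega, green, 14), (21, 4, Vega, green, 8), (21, 4, Vega, grey, 32), (21, 4, Vega, red, 36), (21, 4, Vega, white, 8), (32, 25, Lyra, green, 17), (32, 37, Vega, blue, 26), (32, 37, Vega, blue, 37), (32, 37, Vega, green, 14), (32, 37, Vega, green, 8), (32, 37, Vega, grey, 32), (32, 37, Vega, red, 36), (32, 37, Vega, white, 8), (38, 7, Lyra, green, 17)}.
Joining (Order ⋈ Catalog) and Part on color yields {(18, 16, Vega, green, 14, Ada, ATL), (18, 16, Vega, green, 14, Vic, DEN), (18, 16, Vega, green, 14, Yan, CHI), (18, 16, Vega, green, 8, Ada, ATL), (18, 16, Vega, green, 8, Vic, DEN), (18, 16, Vega, green, 8, Yan, CHI), (18, 16, Vega, grey, 32, Jo, SF), (18, 16, Vega, red, 36, Hal, LA), (18, 16, Vega, white, 8, Wes, CHI), (21, 4, Vega, green, 14, Ada, ATL), (21, 4, Vega, green, 14, Vic, DEN), (21, 4, Vega, green, 14, Yan, CHI), (21, 4, Vega, green, 8, Ada, ATL), (21, 4, Vega, green, 8, Vic, DEN), (21, 4, Vega, green, 8, Yan, CHI), (21, 4, Vega, grey, 32, Jo, SF), (21, 4, Vega, red, 36, Hal, LA), (21, 4, Vega, white, 8, Wes, CHI), (32, 25, Lyra, green, 17, Ada, ATL), (32, 25, Lyra, green, 17, Vic, DEN), (32, 25, Lyra, green, 17, Yan, CHI), (32, 37, Vega, green, 14, Ada, ATL), (32, 37, Vega, green, 14, Vic, DEN), (32, 37, Vega, green, 14, Yan, CHI), (32, 37, Vega, green, 8, Ada, ATL), (32, 37, Vega, green, 8, Vic, DEN), (32, 37, Vega, green, 8, Yan, CHI), (32, 37, Vega, grey, 32, Jo, SF), (32, 37, Vega, red, 36, Hal, LA), (32, 37, Vega, white, 8, Wes, CHI), (38, 7, Lyra, green, 17, Ada, ATL), (38, 7, Lyra, green, 17, Vic, DEN), (38, 7, Lyra, green, 17, Yan, CHI)}.
σ[pname ≠ Vega AND sid ≠ 21]: keep tuples satisfying pname ≠ Vega AND sid ≠ 21 → {(32, 25, Lyra, green, 17, Ada, ATL), (32, 25, Lyra, green, 17, Vic, DEN), (32, 25, Lyra, green, 17, Yan, CHI), (38, 7, Lyra, green, 17, Ada, ATL), (38, 7, Lyra, green, 17, Vic, DEN), (38, 7, Lyra, green, 17, Yan, CHI)}
π[sid, sname]: project onto (sid, sname) → {(32, Ada), (32, Vic), (32, Yan), (38, Ada), (38, Vic), (38, Yan)}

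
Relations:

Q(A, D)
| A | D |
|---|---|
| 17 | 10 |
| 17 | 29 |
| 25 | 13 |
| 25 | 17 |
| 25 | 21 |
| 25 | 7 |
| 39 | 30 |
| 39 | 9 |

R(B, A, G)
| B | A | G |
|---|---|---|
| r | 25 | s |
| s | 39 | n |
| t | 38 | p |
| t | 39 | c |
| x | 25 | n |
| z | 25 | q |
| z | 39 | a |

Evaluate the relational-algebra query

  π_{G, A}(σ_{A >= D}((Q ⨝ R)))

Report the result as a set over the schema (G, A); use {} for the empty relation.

{(a, 39), (c, 39), (n, 25), (n, 39), (q, 25), (s, 25)}

Q ⋈ R (natural join on A): {(25, 13, r, s), (25, 13, x, n), (25, 13, z, q), (25, 17, r, s), (25, 17, x, n), (25, 17, z, q), (25, 21, r, s), (25, 21, x, n), (25, 21, z, q), (25, 7, r, s), (25, 7, x, n), (25, 7, z, q), (39, 30, s, n), (39, 30, t, c), (39, 30, z, a), (39, 9, s, n), (39, 9, t, c), (39, 9, z, a)}
Selection A >= D: {(25, 13, r, s), (25, 13, x, n), (25, 13, z, q), (25, 17, r, s), (25, 17, x, n), (25, 17, z, q), (25, 21, r, s), (25, 21, x, n), (25, 21, z, q), (25, 7, r, s), (25, 7, x, n), (25, 7, z, q), (39, 30, s, n), (39, 30, t, c), (39, 30, z, a), (39, 9, s, n), (39, 9, t, c), (39, 9, z, a)}
Keep only column(s) G, A (12 duplicate(s) eliminated): {(a, 39), (c, 39), (n, 25), (n, 39), (q, 25), (s, 25)}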